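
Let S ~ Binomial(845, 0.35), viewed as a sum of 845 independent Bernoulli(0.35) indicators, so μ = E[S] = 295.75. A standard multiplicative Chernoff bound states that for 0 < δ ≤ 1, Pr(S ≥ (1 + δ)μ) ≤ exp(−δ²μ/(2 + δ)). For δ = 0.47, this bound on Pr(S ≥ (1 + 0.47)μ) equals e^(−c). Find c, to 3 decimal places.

26.450

c = δ²μ/(2 + δ) = 0.47²·295.75/(2 + 0.47) = 26.4499.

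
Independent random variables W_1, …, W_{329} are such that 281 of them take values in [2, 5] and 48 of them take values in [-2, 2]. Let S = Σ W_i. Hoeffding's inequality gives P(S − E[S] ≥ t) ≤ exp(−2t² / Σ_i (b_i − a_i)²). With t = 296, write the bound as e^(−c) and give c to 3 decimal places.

53.149

Σ(b_i − a_i)² = 281·3² + 48·4² = 3297.
c = 2t² / 3297 = 2·296² / 3297 = 53.1489.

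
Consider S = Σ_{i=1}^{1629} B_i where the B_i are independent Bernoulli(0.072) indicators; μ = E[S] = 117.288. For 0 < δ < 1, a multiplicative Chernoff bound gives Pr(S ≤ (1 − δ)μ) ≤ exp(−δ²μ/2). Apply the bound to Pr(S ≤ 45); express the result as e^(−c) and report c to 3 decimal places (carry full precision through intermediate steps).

22.277

Write 45 = (1 − δ)μ, so δ = 1 − 45/117.288 = 0.616329…
Then the exponent is δ²μ/2 = (μ − 45)²/(2μ) = 22.276597.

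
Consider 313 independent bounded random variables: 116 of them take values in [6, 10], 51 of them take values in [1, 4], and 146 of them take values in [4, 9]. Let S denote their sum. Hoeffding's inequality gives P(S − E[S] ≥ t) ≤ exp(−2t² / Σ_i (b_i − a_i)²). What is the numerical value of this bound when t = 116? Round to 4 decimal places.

Σ(b_i − a_i)² = 116·4² + 51·3² + 146·5² = 5965.
Exponent = 2·116² / 5965 = 4.51165.
Bound = exp(−4.51165) = 0.01098.

0.0110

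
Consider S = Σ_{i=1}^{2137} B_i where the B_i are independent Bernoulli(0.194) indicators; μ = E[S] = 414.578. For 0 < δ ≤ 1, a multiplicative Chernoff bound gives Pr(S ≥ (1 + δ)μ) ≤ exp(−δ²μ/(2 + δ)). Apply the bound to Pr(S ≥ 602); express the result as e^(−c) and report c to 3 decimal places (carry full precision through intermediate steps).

Write 602 = (1 + δ)μ, so δ = 602/414.578 − 1 = 0.452079…
Then the exponent is δ²μ/(2 + δ) = (602 − μ)² / (μ·(2 + δ)) = 34.554167.

34.554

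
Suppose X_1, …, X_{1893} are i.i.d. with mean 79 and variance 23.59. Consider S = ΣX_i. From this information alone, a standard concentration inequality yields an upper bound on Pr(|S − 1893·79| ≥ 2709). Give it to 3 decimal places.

With mean and variance of each term known, Chebyshev's inequality bounds the deviation of the sum (or sample mean).
Var(S) = n·Var(X_i) = 1893·23.59 = 44655.87.
Chebyshev: Pr(|S − 1893·79| ≥ 2709) ≤ Var(S)/2709² = 44655.87/7338681 = 0.0061.

0.006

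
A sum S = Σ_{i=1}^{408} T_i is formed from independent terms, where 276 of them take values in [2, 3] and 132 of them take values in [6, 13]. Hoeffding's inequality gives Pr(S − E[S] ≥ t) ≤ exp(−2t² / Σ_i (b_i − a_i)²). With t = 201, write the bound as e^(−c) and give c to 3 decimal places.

Σ(b_i − a_i)² = 276·1² + 132·7² = 6744.
c = 2t² / 6744 = 2·201² / 6744 = 11.9813.

11.981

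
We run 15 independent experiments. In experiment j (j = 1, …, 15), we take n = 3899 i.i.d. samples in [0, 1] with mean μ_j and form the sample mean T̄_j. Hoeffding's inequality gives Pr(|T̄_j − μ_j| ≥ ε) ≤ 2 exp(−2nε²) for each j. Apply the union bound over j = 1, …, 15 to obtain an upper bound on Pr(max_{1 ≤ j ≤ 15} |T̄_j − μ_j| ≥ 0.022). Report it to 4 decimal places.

Per-experiment Hoeffding bound: 2·exp(−2·3899·0.022²) = 2·exp(−3.77423) = 0.045909.
Union bound over 15 events: 15·0.045909 = 0.68864.

0.6886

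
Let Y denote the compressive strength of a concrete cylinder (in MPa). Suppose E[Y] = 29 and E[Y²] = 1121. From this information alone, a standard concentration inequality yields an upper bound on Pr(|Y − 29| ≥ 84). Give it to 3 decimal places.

The first two moments determine the variance, so Chebyshev's inequality is the sharpest standard bound available.
Var(Y) = E[Y²] − (E[Y])² = 1121 − 841 = 280.
Chebyshev's inequality: Pr(|Y − μ| ≥ t) ≤ Var(Y)/t² = 280/7056 = 0.0397.

0.040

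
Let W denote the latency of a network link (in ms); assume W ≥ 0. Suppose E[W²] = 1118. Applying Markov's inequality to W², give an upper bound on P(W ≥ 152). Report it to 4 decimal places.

0.0484

Since W ≥ 0, the event {W ≥ 152} is the same as {W² ≥ 23104}.
Markov's inequality applied to W² gives P(W² ≥ 23104) ≤ E[W²]/23104 = 1118/23104 = 0.0484.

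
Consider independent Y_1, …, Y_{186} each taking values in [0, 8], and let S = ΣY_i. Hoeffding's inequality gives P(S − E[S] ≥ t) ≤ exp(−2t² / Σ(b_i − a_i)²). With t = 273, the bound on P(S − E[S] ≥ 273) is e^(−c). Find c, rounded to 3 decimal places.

12.522

Σ(b_i − a_i)² = 186·(8)² = 11904.
c = 2t²/11904 = 2·273²/11904 = 12.5217.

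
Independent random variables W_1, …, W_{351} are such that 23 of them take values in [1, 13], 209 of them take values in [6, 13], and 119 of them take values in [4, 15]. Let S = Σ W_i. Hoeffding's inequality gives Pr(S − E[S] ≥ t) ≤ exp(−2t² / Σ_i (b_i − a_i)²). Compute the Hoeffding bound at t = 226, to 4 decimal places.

0.0259

Σ(b_i − a_i)² = 23·12² + 209·7² + 119·11² = 27952.
Exponent = 2·226² / 27952 = 3.65455.
Bound = exp(−3.65455) = 0.02587.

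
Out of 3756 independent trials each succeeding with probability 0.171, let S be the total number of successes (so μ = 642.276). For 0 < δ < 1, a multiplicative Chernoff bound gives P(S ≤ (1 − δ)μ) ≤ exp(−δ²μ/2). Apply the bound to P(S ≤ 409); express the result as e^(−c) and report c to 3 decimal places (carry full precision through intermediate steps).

42.363

Write 409 = (1 − δ)μ, so δ = 1 − 409/642.276 = 0.3632021…
Then the exponent is δ²μ/2 = (μ − 409)²/(2μ) = 42.363168.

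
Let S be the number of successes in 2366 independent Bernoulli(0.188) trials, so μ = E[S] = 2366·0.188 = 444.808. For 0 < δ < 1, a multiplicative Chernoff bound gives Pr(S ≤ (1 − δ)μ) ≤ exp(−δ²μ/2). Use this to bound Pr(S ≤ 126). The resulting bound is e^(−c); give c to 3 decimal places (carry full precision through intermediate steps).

Write 126 = (1 − δ)μ, so δ = 1 − 126/444.808 = 0.7167317…
Then the exponent is δ²μ/2 = (μ − 126)²/(2μ) = 114.249902.

114.250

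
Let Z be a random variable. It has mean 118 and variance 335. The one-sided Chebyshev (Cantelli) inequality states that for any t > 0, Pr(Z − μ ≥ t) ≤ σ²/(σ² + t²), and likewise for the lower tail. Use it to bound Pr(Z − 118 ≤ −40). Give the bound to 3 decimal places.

0.173

Here σ² = 335 and t = 40, so σ² + t² = 1935.
Cantelli's bound: 335/1935 = 0.1731.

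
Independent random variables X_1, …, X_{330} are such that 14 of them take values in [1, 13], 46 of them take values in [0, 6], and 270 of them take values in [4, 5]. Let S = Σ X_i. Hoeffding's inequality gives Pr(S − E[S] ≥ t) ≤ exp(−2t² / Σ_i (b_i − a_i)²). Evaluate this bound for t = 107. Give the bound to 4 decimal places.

0.0030

Σ(b_i − a_i)² = 14·12² + 46·6² + 270·1² = 3942.
Exponent = 2·107² / 3942 = 5.80873.
Bound = exp(−5.80873) = 0.00300.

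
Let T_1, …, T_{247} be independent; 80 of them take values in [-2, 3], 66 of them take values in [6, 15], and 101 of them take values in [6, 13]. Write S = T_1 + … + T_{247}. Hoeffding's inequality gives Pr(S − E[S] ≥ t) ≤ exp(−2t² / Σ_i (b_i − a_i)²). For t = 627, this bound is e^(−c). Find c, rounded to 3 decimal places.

Σ(b_i − a_i)² = 80·5² + 66·9² + 101·7² = 12295.
c = 2t² / 12295 = 2·627² / 12295 = 63.9494.

63.949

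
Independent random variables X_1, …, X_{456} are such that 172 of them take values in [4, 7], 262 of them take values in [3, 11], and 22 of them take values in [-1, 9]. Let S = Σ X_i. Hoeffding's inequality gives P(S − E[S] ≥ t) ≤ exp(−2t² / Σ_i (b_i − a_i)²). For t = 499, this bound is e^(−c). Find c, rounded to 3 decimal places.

24.274

Σ(b_i − a_i)² = 172·3² + 262·8² + 22·10² = 20516.
c = 2t² / 20516 = 2·499² / 20516 = 24.2738.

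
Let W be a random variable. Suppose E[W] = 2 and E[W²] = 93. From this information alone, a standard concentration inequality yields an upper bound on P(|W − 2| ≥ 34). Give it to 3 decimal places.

0.077

The first two moments determine the variance, so Chebyshev's inequality is the sharpest standard bound available.
Var(W) = E[W²] − (E[W])² = 93 − 4 = 89.
Chebyshev's inequality: P(|W − μ| ≥ t) ≤ Var(W)/t² = 89/1156 = 0.0770.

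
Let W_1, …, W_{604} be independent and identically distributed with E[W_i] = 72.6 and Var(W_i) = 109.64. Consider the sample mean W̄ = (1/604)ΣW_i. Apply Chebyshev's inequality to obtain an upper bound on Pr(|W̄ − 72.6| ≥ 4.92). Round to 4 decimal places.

0.0075

Var(W̄) = Var(W_i)/n = 109.64/604 = 0.18152.
Chebyshev: Pr(|W̄ − 72.6| ≥ 4.92) ≤ Var(W̄)/(4.92)² = 109.64/(604·4.92²) = 0.0075.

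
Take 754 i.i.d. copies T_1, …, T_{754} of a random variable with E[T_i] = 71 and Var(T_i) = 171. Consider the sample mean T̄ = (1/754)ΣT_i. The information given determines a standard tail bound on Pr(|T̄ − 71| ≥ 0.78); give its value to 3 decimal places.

With mean and variance of each term known, Chebyshev's inequality bounds the deviation of the sum (or sample mean).
Var(T̄) = Var(T_i)/n = 171/754 = 0.22679.
Chebyshev: Pr(|T̄ − 71| ≥ 0.78) ≤ Var(T̄)/(0.78)² = 171/(754·0.78²) = 0.3728.

0.373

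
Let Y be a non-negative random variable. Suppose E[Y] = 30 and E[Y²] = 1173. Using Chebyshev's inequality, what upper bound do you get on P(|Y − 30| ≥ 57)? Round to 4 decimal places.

Var(Y) = E[Y²] − (E[Y])² = 1173 − 900 = 273.
Chebyshev's inequality: P(|Y − μ| ≥ t) ≤ Var(Y)/t² = 273/3249 = 0.0840.

0.0840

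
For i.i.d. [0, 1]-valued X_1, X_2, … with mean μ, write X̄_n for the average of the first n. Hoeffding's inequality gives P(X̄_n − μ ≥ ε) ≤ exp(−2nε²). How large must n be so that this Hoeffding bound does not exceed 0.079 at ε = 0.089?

Require exp(−2nε²) ≤ 0.079, i.e. 2nε² ≥ ln(1/0.079) = 2.538307.
So n ≥ 2.538307 / (2·0.089²) = 160.226.
The smallest integer n is 161.

161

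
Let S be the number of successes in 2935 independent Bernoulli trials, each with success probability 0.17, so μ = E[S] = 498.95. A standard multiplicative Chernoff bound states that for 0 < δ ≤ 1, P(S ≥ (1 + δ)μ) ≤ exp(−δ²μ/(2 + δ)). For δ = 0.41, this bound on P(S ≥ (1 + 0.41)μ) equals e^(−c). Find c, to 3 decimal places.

c = δ²μ/(2 + δ) = 0.41²·498.95/(2 + 0.41) = 34.8023.

34.802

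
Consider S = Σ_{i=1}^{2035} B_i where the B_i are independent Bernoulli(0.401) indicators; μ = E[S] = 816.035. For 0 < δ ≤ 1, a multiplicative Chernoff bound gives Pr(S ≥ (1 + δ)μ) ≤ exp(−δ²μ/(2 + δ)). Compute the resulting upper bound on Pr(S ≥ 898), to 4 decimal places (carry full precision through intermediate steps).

0.0198

Write 898 = (1 + δ)μ, so δ = 898/816.035 − 1 = 0.100443…
Then the exponent is δ²μ/(2 + δ) = (898 − μ)² / (μ·(2 + δ)) = 3.919559.
Bound = exp(−3.919559) = 0.01985.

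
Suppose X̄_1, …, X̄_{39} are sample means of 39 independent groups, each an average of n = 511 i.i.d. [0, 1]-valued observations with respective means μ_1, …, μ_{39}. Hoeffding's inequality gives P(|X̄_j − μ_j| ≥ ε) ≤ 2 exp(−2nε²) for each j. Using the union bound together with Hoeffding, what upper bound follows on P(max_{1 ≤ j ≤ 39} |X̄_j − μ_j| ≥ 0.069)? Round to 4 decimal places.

Per-experiment Hoeffding bound: 2·exp(−2·511·0.069²) = 2·exp(−4.86574) = 0.015412.
Union bound over 39 events: 39·0.015412 = 0.60108.

0.6011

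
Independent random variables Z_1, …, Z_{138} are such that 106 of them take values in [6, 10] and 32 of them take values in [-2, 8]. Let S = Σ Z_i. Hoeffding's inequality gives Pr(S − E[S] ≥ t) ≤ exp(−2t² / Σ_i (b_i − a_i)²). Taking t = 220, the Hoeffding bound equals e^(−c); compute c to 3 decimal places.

Σ(b_i − a_i)² = 106·4² + 32·10² = 4896.
c = 2t² / 4896 = 2·220² / 4896 = 19.7712.

19.771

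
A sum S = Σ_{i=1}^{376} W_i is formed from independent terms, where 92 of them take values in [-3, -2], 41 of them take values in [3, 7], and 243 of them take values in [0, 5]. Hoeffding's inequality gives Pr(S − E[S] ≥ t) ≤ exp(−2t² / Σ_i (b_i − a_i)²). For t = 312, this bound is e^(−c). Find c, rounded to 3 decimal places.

28.534

Σ(b_i − a_i)² = 92·1² + 41·4² + 243·5² = 6823.
c = 2t² / 6823 = 2·312² / 6823 = 28.5341.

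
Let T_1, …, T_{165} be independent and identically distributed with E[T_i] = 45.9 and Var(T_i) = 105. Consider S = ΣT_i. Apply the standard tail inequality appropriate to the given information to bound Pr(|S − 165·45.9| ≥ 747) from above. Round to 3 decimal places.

With mean and variance of each term known, Chebyshev's inequality bounds the deviation of the sum (or sample mean).
Var(S) = n·Var(T_i) = 165·105 = 17325.
Chebyshev: Pr(|S − 165·45.9| ≥ 747) ≤ Var(S)/747² = 17325/558009 = 0.0310.

0.031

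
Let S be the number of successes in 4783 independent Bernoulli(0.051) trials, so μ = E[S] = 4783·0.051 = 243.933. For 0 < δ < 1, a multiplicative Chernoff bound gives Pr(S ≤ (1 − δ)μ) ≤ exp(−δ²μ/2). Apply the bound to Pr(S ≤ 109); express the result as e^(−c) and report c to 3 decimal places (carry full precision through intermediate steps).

37.319

Write 109 = (1 − δ)μ, so δ = 1 − 109/243.933 = 0.553156…
Then the exponent is δ²μ/2 = (μ − 109)²/(2μ) = 37.319499.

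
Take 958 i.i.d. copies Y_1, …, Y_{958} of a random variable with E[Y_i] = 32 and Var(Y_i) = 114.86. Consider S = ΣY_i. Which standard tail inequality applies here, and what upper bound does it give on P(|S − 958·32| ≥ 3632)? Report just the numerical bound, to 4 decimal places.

0.0083

With mean and variance of each term known, Chebyshev's inequality bounds the deviation of the sum (or sample mean).
Var(S) = n·Var(Y_i) = 958·114.86 = 110035.88.
Chebyshev: P(|S − 958·32| ≥ 3632) ≤ Var(S)/3632² = 110035.88/13191424 = 0.0083.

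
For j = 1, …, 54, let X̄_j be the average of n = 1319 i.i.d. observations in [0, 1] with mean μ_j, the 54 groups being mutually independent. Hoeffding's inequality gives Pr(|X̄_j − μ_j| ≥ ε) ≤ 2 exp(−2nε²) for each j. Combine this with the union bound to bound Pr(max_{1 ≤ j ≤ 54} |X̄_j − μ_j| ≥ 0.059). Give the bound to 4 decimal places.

Per-experiment Hoeffding bound: 2·exp(−2·1319·0.059²) = 2·exp(−9.18288) = 0.00020557.
Union bound over 54 events: 54·0.00020557 = 0.01110.

0.0111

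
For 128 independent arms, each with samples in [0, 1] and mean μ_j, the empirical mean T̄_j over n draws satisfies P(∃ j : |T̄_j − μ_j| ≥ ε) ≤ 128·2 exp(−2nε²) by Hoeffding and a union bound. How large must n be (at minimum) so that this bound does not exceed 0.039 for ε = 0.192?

Need 2·128·exp(−2nε²) ≤ 0.039, i.e. exp(−2nε²) ≤ 0.039/256.
So 2nε² ≥ ln(256/0.039) = 8.789371.
Hence n ≥ 8.789371/(2·0.192²) = 119.213.
The smallest integer n is 120.

120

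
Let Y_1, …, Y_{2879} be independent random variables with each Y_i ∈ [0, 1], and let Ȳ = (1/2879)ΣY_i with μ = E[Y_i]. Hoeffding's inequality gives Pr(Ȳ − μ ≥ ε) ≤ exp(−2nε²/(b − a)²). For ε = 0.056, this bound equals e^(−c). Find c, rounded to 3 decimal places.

18.057

c = 2nε²/(b − a)² = 2·2879·0.056² / 1² = 18.0571.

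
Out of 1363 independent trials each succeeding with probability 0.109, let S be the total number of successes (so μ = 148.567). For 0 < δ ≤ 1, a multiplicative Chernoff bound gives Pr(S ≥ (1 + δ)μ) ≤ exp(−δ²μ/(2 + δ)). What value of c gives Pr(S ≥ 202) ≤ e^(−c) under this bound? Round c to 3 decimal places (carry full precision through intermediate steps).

Write 202 = (1 + δ)μ, so δ = 202/148.567 − 1 = 0.3596559…
Then the exponent is δ²μ/(2 + δ) = (202 − μ)² / (μ·(2 + δ)) = 8.144194.

8.144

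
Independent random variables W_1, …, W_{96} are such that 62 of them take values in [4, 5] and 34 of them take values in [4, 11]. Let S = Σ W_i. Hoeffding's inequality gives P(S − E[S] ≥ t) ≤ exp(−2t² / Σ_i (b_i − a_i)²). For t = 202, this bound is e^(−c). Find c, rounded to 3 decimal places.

Σ(b_i − a_i)² = 62·1² + 34·7² = 1728.
c = 2t² / 1728 = 2·202² / 1728 = 47.2269.

47.227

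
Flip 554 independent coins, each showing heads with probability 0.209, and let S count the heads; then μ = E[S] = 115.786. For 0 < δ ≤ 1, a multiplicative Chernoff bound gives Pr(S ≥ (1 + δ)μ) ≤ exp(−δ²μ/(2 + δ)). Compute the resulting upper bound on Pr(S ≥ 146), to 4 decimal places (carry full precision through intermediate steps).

0.0306

Write 146 = (1 + δ)μ, so δ = 146/115.786 − 1 = 0.2609469…
Then the exponent is δ²μ/(2 + δ) = (146 − μ)² / (μ·(2 + δ)) = 3.487145.
Bound = exp(−3.487145) = 0.03059.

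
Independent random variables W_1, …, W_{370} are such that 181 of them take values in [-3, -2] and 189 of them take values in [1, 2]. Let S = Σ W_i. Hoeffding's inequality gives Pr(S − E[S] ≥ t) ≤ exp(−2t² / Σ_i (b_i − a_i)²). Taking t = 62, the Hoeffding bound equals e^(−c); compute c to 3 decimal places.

Σ(b_i − a_i)² = 181·1² + 189·1² = 370.
c = 2t² / 370 = 2·62² / 370 = 20.7784.

20.778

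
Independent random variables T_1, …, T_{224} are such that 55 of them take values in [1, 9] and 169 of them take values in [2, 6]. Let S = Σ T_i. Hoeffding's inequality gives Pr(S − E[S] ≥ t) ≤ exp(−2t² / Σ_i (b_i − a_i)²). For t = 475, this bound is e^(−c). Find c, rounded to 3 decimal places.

Σ(b_i − a_i)² = 55·8² + 169·4² = 6224.
c = 2t² / 6224 = 2·475² / 6224 = 72.5016.

72.502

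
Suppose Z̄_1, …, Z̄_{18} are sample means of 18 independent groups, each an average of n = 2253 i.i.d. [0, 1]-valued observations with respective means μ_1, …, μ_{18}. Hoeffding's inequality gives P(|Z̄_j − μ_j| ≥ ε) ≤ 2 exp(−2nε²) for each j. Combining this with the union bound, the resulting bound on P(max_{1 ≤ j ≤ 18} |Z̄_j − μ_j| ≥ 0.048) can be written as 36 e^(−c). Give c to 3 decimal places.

Union bound over the 18 events: P(max_{1 ≤ j ≤ 18} |Z̄_j − μ_j| ≥ 0.048) ≤ 18·2·exp(−2nε²) = 36 exp(−2·2253·0.048²).
So c = 2·2253·0.048² = 10.3818.

10.382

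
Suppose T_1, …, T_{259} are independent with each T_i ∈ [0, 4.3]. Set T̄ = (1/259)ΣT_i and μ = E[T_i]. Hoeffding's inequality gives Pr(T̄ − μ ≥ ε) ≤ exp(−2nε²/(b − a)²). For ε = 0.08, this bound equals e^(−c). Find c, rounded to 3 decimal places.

c = 2nε²/(b − a)² = 2·259·0.08² / 4.3² = 0.1793.

0.179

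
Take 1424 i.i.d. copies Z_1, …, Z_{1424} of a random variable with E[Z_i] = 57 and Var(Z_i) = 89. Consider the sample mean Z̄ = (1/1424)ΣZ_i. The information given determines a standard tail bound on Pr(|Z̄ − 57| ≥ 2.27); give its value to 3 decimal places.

With mean and variance of each term known, Chebyshev's inequality bounds the deviation of the sum (or sample mean).
Var(Z̄) = Var(Z_i)/n = 89/1424 = 0.0625.
Chebyshev: Pr(|Z̄ − 57| ≥ 2.27) ≤ Var(Z̄)/(2.27)² = 89/(1424·2.27²) = 0.0121.

0.012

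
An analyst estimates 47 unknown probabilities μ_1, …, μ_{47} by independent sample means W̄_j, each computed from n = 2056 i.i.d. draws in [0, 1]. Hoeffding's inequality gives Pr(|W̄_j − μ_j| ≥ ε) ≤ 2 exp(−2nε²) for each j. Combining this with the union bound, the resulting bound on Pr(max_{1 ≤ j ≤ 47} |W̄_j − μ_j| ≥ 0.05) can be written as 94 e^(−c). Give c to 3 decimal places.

10.280

Union bound over the 47 events: Pr(max_{1 ≤ j ≤ 47} |W̄_j − μ_j| ≥ 0.05) ≤ 47·2·exp(−2nε²) = 94 exp(−2·2056·0.05²).
So c = 2·2056·0.05² = 10.2800.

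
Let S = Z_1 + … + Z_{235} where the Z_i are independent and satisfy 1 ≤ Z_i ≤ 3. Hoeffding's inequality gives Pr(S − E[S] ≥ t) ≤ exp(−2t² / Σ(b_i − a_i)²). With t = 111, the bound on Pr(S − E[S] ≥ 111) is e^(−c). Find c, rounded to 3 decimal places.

Σ(b_i − a_i)² = 235·(2)² = 940.
c = 2t²/940 = 2·111²/940 = 26.2149.

26.215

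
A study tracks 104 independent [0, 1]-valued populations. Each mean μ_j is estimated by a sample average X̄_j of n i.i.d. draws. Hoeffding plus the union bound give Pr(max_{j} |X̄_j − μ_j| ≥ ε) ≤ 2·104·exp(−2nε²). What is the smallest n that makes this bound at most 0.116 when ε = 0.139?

Need 2·104·exp(−2nε²) ≤ 0.116, i.e. exp(−2nε²) ≤ 0.116/208.
So 2nε² ≥ ln(208/0.116) = 7.491703.
Hence n ≥ 7.491703/(2·0.139²) = 193.875.
The smallest integer n is 194.

194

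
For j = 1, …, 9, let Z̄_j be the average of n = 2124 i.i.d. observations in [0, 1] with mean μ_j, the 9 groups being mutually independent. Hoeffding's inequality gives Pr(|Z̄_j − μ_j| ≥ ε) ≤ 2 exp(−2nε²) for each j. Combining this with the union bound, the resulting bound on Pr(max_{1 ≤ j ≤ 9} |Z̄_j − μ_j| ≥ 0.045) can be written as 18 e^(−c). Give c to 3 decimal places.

8.602

Union bound over the 9 events: Pr(max_{1 ≤ j ≤ 9} |Z̄_j − μ_j| ≥ 0.045) ≤ 9·2·exp(−2nε²) = 18 exp(−2·2124·0.045²).
So c = 2·2124·0.045² = 8.6022.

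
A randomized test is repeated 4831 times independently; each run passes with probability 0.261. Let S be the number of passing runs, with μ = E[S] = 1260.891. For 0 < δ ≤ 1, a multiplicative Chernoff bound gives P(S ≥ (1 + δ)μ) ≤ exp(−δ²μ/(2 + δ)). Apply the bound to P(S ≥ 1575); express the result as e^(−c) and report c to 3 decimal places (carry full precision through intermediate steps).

Write 1575 = (1 + δ)μ, so δ = 1575/1260.891 − 1 = 0.2491167…
Then the exponent is δ²μ/(2 + δ) = (1575 − μ)² / (μ·(2 + δ)) = 34.791346.

34.791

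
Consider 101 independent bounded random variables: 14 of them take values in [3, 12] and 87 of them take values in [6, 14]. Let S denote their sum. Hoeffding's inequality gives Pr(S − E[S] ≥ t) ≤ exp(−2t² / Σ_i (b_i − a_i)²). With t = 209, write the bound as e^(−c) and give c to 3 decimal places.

13.035

Σ(b_i − a_i)² = 14·9² + 87·8² = 6702.
c = 2t² / 6702 = 2·209² / 6702 = 13.0352.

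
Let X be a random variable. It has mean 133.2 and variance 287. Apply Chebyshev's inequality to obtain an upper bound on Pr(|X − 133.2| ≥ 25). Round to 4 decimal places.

Chebyshev: Pr(|X − μ| ≥ t) ≤ Var(X)/t².
Bound = 287 / 625 = 0.4592.

0.4592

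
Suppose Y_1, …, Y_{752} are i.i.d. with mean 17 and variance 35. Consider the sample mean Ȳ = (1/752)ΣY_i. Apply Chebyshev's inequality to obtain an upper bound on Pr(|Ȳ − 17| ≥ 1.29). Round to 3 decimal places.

Var(Ȳ) = Var(Y_i)/n = 35/752 = 0.046543.
Chebyshev: Pr(|Ȳ − 17| ≥ 1.29) ≤ Var(Ȳ)/(1.29)² = 35/(752·1.29²) = 0.0280.

0.028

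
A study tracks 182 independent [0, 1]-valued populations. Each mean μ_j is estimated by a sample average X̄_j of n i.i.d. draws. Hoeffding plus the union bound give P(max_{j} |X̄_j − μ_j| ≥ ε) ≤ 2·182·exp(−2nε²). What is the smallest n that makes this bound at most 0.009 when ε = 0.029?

6307

Need 2·182·exp(−2nε²) ≤ 0.009, i.e. exp(−2nε²) ≤ 0.009/364.
So 2nε² ≥ ln(364/0.009) = 10.607685.
Hence n ≥ 10.607685/(2·0.029²) = 6306.590.
The smallest integer n is 6307.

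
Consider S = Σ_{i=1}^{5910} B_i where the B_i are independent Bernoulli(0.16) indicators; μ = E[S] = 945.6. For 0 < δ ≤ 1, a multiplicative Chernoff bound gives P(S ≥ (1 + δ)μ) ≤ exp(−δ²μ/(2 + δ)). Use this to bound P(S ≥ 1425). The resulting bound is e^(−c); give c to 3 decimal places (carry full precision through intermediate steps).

Write 1425 = (1 + δ)μ, so δ = 1425/945.6 − 1 = 0.5069797…
Then the exponent is δ²μ/(2 + δ) = (1425 − μ)² / (μ·(2 + δ)) = 96.947760.

96.948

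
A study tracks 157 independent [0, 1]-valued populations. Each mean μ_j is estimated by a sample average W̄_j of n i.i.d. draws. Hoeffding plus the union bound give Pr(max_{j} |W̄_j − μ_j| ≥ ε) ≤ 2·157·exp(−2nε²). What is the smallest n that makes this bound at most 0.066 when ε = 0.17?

147

Need 2·157·exp(−2nε²) ≤ 0.066, i.e. exp(−2nε²) ≤ 0.066/314.
So 2nε² ≥ ln(314/0.066) = 8.467494.
Hence n ≥ 8.467494/(2·0.17²) = 146.496.
The smallest integer n is 147.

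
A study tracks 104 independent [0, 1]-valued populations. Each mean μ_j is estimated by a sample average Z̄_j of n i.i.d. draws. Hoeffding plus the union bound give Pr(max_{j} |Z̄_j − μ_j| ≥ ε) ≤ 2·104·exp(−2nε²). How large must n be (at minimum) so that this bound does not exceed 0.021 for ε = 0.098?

480

Need 2·104·exp(−2nε²) ≤ 0.021, i.e. exp(−2nε²) ≤ 0.021/208.
So 2nε² ≥ ln(208/0.021) = 9.200771.
Hence n ≥ 9.200771/(2·0.098²) = 479.007.
The smallest integer n is 480.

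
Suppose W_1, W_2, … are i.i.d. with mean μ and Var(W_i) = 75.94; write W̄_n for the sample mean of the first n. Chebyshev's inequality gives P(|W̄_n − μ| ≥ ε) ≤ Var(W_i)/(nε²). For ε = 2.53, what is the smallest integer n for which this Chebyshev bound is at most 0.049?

243

Require 75.94/(n·2.53²) ≤ 0.049, i.e. n ≥ 75.94/(0.049·2.53²) = 242.122.
The smallest integer n is 243.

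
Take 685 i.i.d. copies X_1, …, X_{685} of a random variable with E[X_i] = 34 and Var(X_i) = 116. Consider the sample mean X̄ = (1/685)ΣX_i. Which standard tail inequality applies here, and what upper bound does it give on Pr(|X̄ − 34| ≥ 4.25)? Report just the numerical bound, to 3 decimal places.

0.009

With mean and variance of each term known, Chebyshev's inequality bounds the deviation of the sum (or sample mean).
Var(X̄) = Var(X_i)/n = 116/685 = 0.16934.
Chebyshev: Pr(|X̄ − 34| ≥ 4.25) ≤ Var(X̄)/(4.25)² = 116/(685·4.25²) = 0.0094.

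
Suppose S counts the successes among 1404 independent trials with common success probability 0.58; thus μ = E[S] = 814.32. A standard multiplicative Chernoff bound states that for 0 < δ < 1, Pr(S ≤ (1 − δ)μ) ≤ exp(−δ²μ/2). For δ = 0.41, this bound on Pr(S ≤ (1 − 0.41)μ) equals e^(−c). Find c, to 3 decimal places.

68.444

c = δ²μ/2 = 0.41²·814.32/2 = 68.4436.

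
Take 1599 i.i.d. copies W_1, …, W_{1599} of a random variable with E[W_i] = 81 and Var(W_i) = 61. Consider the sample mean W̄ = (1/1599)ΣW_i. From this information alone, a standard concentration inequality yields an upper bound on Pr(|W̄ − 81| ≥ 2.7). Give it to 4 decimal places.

With mean and variance of each term known, Chebyshev's inequality bounds the deviation of the sum (or sample mean).
Var(W̄) = Var(W_i)/n = 61/1599 = 0.038149.
Chebyshev: Pr(|W̄ − 81| ≥ 2.7) ≤ Var(W̄)/(2.7)² = 61/(1599·2.7²) = 0.0052.

0.0052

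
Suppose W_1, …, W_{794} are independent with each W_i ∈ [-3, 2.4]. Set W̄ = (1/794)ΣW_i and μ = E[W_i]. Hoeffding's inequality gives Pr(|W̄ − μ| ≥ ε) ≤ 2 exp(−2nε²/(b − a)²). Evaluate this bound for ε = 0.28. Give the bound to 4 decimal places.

Exponent: 2nε²/(b − a)² = 2·794·0.28² / 5.4² = 4.26952.
Bound = 2·exp(−4.26952) = 0.02798.

0.0280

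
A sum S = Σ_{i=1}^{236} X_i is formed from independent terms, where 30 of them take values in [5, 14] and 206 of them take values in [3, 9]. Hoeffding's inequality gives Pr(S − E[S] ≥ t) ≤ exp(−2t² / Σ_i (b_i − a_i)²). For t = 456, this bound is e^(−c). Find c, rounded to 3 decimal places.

Σ(b_i − a_i)² = 30·9² + 206·6² = 9846.
c = 2t² / 9846 = 2·456² / 9846 = 42.2377.

42.238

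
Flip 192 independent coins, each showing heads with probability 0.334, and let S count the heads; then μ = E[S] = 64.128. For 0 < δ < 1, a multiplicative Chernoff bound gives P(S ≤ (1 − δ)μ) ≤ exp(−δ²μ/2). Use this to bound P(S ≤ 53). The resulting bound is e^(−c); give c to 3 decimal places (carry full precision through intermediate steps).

Write 53 = (1 − δ)μ, so δ = 1 − 53/64.128 = 0.1735279…
Then the exponent is δ²μ/2 = (μ − 53)²/(2μ) = 0.965509.

0.966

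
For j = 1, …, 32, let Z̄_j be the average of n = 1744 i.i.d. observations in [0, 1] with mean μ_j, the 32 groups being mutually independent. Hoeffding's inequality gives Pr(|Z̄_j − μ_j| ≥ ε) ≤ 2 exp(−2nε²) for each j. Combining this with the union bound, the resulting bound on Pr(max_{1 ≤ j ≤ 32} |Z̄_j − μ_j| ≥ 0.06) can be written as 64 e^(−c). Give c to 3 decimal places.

Union bound over the 32 events: Pr(max_{1 ≤ j ≤ 32} |Z̄_j − μ_j| ≥ 0.06) ≤ 32·2·exp(−2nε²) = 64 exp(−2·1744·0.06²).
So c = 2·1744·0.06² = 12.5568.

12.557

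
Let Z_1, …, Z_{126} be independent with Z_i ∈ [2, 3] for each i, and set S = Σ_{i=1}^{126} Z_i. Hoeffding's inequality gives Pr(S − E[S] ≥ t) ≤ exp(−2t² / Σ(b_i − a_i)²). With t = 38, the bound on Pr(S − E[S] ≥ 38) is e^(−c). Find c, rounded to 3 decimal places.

Σ(b_i − a_i)² = 126·(1)² = 126.
c = 2t²/126 = 2·38²/126 = 22.9206.

22.921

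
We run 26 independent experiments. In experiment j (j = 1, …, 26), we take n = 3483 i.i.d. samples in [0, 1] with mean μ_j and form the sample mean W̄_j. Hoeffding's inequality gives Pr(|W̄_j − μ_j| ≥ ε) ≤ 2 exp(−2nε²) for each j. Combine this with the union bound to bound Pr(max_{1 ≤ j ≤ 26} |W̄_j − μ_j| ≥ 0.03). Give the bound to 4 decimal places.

0.0985

Per-experiment Hoeffding bound: 2·exp(−2·3483·0.03²) = 2·exp(−6.26940) = 0.0037867.
Union bound over 26 events: 26·0.0037867 = 0.09845.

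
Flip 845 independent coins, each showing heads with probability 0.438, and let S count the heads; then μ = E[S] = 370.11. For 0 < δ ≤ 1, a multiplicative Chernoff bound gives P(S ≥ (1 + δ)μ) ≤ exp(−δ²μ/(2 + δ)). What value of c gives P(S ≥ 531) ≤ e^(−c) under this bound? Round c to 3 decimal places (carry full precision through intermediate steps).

28.726

Write 531 = (1 + δ)μ, so δ = 531/370.11 − 1 = 0.4347086…
Then the exponent is δ²μ/(2 + δ) = (531 − μ)² / (μ·(2 + δ)) = 28.726340.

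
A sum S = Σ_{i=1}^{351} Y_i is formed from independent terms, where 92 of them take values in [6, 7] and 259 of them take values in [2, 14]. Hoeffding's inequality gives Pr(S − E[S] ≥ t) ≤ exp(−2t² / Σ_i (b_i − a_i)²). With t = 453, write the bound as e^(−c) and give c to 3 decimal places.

10.977

Σ(b_i − a_i)² = 92·1² + 259·12² = 37388.
c = 2t² / 37388 = 2·453² / 37388 = 10.9773.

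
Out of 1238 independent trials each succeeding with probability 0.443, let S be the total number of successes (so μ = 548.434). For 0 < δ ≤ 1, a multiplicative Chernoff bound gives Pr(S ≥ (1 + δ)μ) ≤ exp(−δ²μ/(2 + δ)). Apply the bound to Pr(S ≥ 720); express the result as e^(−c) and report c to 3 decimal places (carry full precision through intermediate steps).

Write 720 = (1 + δ)μ, so δ = 720/548.434 − 1 = 0.3128289…
Then the exponent is δ²μ/(2 + δ) = (720 − μ)² / (μ·(2 + δ)) = 23.205695.

23.206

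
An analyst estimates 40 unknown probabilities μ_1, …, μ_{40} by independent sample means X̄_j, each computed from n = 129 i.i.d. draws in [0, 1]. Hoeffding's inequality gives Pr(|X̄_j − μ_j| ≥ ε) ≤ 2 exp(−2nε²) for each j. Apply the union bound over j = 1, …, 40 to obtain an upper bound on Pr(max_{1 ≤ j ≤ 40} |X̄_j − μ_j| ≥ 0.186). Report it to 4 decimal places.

0.0106

Per-experiment Hoeffding bound: 2·exp(−2·129·0.186²) = 2·exp(−8.92577) = 0.00026584.
Union bound over 40 events: 40·0.00026584 = 0.01063.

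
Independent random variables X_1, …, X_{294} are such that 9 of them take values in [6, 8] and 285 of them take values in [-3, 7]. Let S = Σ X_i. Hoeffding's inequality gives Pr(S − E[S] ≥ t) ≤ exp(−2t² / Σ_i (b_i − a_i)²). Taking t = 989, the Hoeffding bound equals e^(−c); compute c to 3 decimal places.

68.553

Σ(b_i − a_i)² = 9·2² + 285·10² = 28536.
c = 2t² / 28536 = 2·989² / 28536 = 68.5535.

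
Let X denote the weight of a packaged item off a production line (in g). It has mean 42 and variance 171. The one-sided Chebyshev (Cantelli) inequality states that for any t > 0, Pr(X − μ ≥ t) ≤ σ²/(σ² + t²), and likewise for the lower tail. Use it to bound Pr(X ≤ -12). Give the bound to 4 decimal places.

0.0554

Here σ² = 171 and t = 54, so σ² + t² = 3087.
Cantelli's bound: 171/3087 = 0.0554.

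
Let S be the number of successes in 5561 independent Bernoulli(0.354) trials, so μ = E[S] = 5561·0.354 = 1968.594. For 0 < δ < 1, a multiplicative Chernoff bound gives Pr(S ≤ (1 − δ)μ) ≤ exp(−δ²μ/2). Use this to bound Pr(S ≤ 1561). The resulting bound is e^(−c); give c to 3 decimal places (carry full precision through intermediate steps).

Write 1561 = (1 − δ)μ, so δ = 1 − 1561/1968.594 = 0.2070483…
Then the exponent is δ²μ/2 = (μ − 1561)²/(2μ) = 42.195818.

42.196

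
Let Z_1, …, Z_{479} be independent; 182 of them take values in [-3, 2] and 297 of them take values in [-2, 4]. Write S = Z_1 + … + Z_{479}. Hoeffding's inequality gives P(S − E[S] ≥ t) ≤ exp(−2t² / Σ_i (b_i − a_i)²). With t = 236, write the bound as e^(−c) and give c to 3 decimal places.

Σ(b_i − a_i)² = 182·5² + 297·6² = 15242.
c = 2t² / 15242 = 2·236² / 15242 = 7.3082.

7.308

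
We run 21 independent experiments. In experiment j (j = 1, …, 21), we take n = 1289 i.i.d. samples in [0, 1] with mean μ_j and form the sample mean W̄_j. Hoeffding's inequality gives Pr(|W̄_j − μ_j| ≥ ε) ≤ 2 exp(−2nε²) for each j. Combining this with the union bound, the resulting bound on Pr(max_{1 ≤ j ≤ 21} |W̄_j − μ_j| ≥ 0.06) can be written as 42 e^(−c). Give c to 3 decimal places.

9.281

Union bound over the 21 events: Pr(max_{1 ≤ j ≤ 21} |W̄_j − μ_j| ≥ 0.06) ≤ 21·2·exp(−2nε²) = 42 exp(−2·1289·0.06²).
So c = 2·1289·0.06² = 9.2808.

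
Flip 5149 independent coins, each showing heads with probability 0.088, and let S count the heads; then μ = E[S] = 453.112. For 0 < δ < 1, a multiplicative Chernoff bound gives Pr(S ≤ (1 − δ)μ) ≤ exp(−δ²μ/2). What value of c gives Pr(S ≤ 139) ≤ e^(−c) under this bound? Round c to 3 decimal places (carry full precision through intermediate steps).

Write 139 = (1 − δ)μ, so δ = 1 − 139/453.112 = 0.6932326…
Then the exponent is δ²μ/2 = (μ − 139)²/(2μ) = 108.876336.

108.876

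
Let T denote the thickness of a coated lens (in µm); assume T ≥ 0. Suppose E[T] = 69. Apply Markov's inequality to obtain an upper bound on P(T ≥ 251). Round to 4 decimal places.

Markov's inequality: for a non-negative random variable, P(T ≥ a) ≤ E[T]/a.
Here E[T] = 69 and a = 251, so the bound is 69/251 = 0.2749.

0.2749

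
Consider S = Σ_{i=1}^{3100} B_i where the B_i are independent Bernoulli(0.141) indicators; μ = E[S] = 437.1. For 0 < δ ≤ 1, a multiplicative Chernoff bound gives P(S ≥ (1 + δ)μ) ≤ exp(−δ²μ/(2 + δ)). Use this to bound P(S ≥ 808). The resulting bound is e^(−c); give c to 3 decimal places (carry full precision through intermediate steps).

Write 808 = (1 + δ)μ, so δ = 808/437.1 − 1 = 0.8485472…
Then the exponent is δ²μ/(2 + δ) = (808 − μ)² / (μ·(2 + δ)) = 110.486555.

110.487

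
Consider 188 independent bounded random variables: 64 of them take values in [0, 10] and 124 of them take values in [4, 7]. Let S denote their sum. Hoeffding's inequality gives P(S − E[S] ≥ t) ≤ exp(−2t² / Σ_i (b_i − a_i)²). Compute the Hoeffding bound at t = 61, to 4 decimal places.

Σ(b_i − a_i)² = 64·10² + 124·3² = 7516.
Exponent = 2·61² / 7516 = 0.99015.
Bound = exp(−0.99015) = 0.37152.

0.3715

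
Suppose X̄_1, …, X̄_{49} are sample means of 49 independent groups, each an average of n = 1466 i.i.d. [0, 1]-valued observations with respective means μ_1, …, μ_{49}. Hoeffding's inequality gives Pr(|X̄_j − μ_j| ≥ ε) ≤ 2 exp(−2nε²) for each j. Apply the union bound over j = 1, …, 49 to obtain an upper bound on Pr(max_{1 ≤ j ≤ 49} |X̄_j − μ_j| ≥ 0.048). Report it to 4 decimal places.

Per-experiment Hoeffding bound: 2·exp(−2·1466·0.048²) = 2·exp(−6.75533) = 0.0023293.
Union bound over 49 events: 49·0.0023293 = 0.11414.

0.1141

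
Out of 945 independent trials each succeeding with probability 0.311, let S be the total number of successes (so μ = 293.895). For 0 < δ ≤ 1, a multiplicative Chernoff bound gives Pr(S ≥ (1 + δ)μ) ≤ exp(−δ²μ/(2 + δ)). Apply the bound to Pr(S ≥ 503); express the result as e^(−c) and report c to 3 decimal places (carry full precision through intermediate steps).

Write 503 = (1 + δ)μ, so δ = 503/293.895 − 1 = 0.7114956…
Then the exponent is δ²μ/(2 + δ) = (503 − μ)² / (μ·(2 + δ)) = 54.869087.

54.869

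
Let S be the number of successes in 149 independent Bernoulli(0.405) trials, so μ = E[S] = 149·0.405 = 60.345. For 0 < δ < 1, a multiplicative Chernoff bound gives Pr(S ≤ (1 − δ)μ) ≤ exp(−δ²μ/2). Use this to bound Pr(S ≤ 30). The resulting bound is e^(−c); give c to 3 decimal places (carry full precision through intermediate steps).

7.630

Write 30 = (1 − δ)μ, so δ = 1 − 30/60.345 = 0.5028586…
Then the exponent is δ²μ/2 = (μ − 30)²/(2μ) = 7.629622.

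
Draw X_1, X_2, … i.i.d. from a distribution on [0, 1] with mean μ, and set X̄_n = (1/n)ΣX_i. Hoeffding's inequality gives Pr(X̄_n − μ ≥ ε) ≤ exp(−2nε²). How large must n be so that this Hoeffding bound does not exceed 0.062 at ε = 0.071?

Require exp(−2nε²) ≤ 0.062, i.e. 2nε² ≥ ln(1/0.062) = 2.780621.
So n ≥ 2.780621 / (2·0.071²) = 275.801.
The smallest integer n is 276.

276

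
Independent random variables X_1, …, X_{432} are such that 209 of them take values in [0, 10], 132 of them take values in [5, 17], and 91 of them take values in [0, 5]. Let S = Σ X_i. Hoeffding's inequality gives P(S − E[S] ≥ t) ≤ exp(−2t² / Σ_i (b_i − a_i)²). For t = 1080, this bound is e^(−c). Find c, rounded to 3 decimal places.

55.302

Σ(b_i − a_i)² = 209·10² + 132·12² + 91·5² = 42183.
c = 2t² / 42183 = 2·1080² / 42183 = 55.3019.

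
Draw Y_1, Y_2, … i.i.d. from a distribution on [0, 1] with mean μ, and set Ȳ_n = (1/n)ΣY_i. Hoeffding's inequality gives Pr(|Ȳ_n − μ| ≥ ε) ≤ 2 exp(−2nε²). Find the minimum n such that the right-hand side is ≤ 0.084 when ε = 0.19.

44

Require 2·exp(−2nε²) ≤ 0.084, i.e. 2nε² ≥ ln(2/0.084) = 3.170086.
So n ≥ 3.170086 / (2·0.19²) = 43.907.
The smallest integer n is 44.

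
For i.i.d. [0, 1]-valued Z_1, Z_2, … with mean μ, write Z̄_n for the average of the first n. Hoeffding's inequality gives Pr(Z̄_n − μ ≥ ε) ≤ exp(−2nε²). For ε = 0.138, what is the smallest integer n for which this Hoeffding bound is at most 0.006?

135

Require exp(−2nε²) ≤ 0.006, i.e. 2nε² ≥ ln(1/0.006) = 5.115996.
So n ≥ 5.115996 / (2·0.138²) = 134.320.
The smallest integer n is 135.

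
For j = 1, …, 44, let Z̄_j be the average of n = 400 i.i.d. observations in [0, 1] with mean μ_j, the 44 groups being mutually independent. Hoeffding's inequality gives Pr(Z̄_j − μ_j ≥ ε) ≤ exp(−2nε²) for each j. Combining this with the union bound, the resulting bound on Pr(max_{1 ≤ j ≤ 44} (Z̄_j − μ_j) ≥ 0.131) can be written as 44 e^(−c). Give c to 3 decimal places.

13.729

Union bound over the 44 events: Pr(max_{1 ≤ j ≤ 44} (Z̄_j − μ_j) ≥ 0.131) ≤ 44·exp(−2nε²) = 44 exp(−2·400·0.131²).
So c = 2·400·0.131² = 13.7288.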